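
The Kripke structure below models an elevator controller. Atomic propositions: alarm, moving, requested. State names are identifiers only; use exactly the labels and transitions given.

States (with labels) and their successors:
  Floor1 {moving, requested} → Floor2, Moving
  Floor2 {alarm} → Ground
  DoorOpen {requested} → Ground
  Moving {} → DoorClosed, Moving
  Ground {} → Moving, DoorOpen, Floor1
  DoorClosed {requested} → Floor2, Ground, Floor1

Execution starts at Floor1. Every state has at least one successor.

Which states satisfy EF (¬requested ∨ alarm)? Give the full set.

{Floor1, Floor2, DoorOpen, Moving, Ground, DoorClosed}

States satisfying ¬requested ∨ alarm: {Floor2, Moving, Ground}.
States satisfying EF (¬requested ∨ alarm): {Floor1, Floor2, DoorOpen, Moving, Ground, DoorClosed}.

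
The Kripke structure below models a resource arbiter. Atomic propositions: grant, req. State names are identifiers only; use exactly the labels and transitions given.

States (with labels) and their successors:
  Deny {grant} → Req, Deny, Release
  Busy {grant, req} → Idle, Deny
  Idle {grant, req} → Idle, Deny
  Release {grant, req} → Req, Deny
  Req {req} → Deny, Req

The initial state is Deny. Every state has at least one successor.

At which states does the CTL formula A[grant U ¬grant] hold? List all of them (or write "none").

States satisfying grant: {Deny, Busy, Idle, Release}.
States satisfying ¬grant: {Req}.
States satisfying A[grant U ¬grant]: {Req}.

{Req}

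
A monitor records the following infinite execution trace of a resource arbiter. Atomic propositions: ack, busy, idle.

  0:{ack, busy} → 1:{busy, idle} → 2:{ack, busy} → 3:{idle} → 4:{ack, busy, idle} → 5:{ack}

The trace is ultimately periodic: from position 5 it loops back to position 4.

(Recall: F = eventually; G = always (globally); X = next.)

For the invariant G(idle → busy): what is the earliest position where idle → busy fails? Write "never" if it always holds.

3

Check idle → busy at each position in order: 0 ✓, 1 ✓, 2 ✓.
At position 3 the labels are {idle}, so idle → busy is false there. This is the first violation.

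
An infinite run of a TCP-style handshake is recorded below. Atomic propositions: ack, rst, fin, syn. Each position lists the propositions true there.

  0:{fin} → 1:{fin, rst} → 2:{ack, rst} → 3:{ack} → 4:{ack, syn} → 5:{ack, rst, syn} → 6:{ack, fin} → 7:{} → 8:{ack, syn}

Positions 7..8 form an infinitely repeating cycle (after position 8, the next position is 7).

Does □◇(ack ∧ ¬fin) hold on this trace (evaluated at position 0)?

Holds

◇(ack ∧ ¬fin) holds at every position 0..8, and those are all positions ever visited, so □◇(ack ∧ ¬fin) holds.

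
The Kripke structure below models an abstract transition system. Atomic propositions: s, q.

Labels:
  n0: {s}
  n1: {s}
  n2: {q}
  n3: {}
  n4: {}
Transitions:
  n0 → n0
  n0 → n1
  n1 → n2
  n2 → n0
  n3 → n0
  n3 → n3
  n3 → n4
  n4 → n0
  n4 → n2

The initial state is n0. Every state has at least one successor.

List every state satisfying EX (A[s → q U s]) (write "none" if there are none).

{n0, n1, n2, n3, n4}

States satisfying A[s → q U s]: {n0, n1, n2, n4}.
States satisfying EX (A[s → q U s]): {n0, n1, n2, n3, n4}.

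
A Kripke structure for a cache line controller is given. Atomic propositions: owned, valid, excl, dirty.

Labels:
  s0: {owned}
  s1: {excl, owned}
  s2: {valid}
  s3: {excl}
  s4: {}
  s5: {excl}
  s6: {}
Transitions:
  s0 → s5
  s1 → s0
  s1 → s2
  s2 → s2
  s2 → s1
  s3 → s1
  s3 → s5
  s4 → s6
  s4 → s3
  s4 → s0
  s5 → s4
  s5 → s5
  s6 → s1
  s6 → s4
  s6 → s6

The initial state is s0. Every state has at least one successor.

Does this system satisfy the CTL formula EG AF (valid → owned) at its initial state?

States satisfying AF (valid → owned): {s0, s1, s3, s4, s5, s6}.
States satisfying EG AF (valid → owned): {s0, s1, s3, s4, s5, s6}.
s0 ∈ Sat(EG AF (valid → owned)).

Satisfied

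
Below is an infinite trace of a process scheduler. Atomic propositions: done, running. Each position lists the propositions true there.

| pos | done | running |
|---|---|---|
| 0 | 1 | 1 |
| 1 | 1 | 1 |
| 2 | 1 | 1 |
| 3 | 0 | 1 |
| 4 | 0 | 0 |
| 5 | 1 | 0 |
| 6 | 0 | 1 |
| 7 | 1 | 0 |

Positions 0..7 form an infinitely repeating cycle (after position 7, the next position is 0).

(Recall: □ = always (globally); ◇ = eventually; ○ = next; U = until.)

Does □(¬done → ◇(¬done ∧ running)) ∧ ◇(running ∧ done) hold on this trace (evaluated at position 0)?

¬done → ◇(¬done ∧ running) holds at every position 0..7, and those are all positions ever visited, so □(¬done → ◇(¬done ∧ running)) holds.
Positions where ¬done holds: 3, 4, 6.
Check ◇(¬done ∧ running) at each: 3→ok, 4→ok, 6→ok.
running ∧ done holds at position 0, which is reachable from 0, so ◇(running ∧ done) holds.
At position 0: □(¬done → ◇(¬done ∧ running)) is true; ◇(running ∧ done) is true; so □(¬done → ◇(¬done ∧ running)) ∧ ◇(running ∧ done) is true.

Holds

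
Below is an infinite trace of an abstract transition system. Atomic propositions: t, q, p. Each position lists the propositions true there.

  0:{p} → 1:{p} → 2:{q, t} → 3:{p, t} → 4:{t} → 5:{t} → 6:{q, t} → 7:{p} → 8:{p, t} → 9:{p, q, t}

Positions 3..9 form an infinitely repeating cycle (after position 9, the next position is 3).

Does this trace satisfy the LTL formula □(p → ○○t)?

Holds

p → ○○t holds at every position 0..9, and those are all positions ever visited, so □(p → ○○t) holds.
Positions where p holds: 0, 1, 3, 7, 8, 9.
Check ○○t at each: 0→ok, 1→ok, 3→ok, 7→ok, 8→ok, 9→ok.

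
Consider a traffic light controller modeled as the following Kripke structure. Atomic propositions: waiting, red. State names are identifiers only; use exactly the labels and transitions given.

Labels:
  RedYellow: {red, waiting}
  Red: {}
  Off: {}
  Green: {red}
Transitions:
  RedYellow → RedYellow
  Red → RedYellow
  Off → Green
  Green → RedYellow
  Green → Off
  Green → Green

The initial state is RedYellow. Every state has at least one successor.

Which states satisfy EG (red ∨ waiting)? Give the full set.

States satisfying red ∨ waiting: {RedYellow, Green}.
States satisfying EG (red ∨ waiting): {RedYellow, Green}.

{RedYellow, Green}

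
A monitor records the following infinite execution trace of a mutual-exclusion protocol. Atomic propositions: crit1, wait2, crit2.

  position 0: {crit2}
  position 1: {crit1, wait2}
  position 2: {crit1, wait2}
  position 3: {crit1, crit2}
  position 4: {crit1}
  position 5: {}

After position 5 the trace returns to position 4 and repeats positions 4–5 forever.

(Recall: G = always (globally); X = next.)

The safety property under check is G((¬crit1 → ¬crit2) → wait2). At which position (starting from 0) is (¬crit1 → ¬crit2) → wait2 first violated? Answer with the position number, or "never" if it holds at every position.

3

Check (¬crit1 → ¬crit2) → wait2 at each position in order: 0 ✓, 1 ✓, 2 ✓.
At position 3 the labels are {crit1, crit2}, so (¬crit1 → ¬crit2) → wait2 is false there. This is the first violation.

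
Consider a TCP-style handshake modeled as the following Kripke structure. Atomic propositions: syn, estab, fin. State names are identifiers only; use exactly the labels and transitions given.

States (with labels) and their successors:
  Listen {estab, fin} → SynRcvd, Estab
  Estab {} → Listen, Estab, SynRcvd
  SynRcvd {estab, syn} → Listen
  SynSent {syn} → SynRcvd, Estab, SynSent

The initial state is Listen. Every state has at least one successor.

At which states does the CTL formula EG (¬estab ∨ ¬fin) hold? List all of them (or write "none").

{Estab, SynSent}

States satisfying ¬estab ∨ ¬fin: {Estab, SynRcvd, SynSent}.
States satisfying EG (¬estab ∨ ¬fin): {Estab, SynSent}.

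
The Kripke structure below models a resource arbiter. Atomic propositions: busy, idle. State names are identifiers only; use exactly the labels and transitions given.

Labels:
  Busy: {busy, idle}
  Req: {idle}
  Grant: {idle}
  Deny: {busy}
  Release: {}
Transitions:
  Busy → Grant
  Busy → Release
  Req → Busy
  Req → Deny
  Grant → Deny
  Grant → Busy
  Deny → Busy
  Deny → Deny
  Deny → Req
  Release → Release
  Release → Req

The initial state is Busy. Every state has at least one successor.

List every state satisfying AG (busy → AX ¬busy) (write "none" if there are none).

none

States satisfying busy → AX ¬busy: {Busy, Req, Grant, Release}.
States satisfying AG (busy → AX ¬busy): ∅.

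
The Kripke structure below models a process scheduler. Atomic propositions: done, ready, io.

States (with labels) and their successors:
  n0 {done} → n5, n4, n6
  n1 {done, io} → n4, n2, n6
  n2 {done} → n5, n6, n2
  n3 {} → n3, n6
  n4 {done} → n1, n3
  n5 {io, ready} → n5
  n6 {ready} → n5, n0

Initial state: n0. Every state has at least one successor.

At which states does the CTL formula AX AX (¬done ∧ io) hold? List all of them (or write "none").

{n5}

States satisfying AX (¬done ∧ io): {n5}.
States satisfying AX AX (¬done ∧ io): {n5}.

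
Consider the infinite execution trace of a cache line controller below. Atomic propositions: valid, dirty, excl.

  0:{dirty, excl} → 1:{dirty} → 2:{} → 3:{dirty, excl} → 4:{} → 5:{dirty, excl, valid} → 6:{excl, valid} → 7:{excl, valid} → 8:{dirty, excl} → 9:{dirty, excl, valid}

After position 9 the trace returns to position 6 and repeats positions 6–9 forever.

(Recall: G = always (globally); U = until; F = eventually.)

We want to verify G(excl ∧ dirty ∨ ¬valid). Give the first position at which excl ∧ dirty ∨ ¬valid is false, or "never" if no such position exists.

6

Check excl ∧ dirty ∨ ¬valid at each position in order: 0 ✓, 1 ✓, 2 ✓, 3 ✓, 4 ✓, 5 ✓.
At position 6 the labels are {excl, valid}, so excl ∧ dirty ∨ ¬valid is false there. This is the first violation.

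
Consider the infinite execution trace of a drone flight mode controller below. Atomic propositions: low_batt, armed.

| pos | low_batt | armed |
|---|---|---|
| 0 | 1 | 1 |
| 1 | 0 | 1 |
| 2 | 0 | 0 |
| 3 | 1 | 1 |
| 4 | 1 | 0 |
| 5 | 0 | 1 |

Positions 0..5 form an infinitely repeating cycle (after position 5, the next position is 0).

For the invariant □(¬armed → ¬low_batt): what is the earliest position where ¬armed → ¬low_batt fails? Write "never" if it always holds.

Check ¬armed → ¬low_batt at each position in order: 0 ✓, 1 ✓, 2 ✓, 3 ✓.
At position 4 the labels are {low_batt}, so ¬armed → ¬low_batt is false there. This is the first violation.

4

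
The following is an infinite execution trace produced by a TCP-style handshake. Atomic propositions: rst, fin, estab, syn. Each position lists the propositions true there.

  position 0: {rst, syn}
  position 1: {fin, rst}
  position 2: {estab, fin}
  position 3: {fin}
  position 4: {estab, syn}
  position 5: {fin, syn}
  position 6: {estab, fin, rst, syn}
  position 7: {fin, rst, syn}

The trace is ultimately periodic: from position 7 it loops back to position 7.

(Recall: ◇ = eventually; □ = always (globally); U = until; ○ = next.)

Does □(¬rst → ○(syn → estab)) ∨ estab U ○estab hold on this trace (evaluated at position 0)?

Violated

¬rst → ○(syn → estab) must hold at every position from 0 onward. It fails at position 4, so □(¬rst → ○(syn → estab)) is false.
Positions where ¬rst holds: 2, 3, 4, 5.
Check ○(syn → estab) at each: 2→ok, 3→ok, 4→fails, 5→ok.
Walking from position 0: at position 0, ○estab has not yet held and estab fails, so estab U ○estab is false.
At position 0: □(¬rst → ○(syn → estab)) is false; estab U ○estab is false; so □(¬rst → ○(syn → estab)) ∨ estab U ○estab is false.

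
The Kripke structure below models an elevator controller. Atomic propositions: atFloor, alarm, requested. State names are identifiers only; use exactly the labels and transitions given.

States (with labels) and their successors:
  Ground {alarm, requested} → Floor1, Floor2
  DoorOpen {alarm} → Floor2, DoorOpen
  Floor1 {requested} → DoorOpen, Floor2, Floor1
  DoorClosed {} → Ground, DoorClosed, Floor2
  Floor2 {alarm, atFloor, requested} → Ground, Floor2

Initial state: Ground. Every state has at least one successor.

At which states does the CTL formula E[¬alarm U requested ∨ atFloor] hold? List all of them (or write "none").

{Ground, Floor1, DoorClosed, Floor2}

States satisfying ¬alarm: {Floor1, DoorClosed}.
States satisfying requested ∨ atFloor: {Ground, Floor1, Floor2}.
States satisfying E[¬alarm U requested ∨ atFloor]: {Ground, Floor1, DoorClosed, Floor2}.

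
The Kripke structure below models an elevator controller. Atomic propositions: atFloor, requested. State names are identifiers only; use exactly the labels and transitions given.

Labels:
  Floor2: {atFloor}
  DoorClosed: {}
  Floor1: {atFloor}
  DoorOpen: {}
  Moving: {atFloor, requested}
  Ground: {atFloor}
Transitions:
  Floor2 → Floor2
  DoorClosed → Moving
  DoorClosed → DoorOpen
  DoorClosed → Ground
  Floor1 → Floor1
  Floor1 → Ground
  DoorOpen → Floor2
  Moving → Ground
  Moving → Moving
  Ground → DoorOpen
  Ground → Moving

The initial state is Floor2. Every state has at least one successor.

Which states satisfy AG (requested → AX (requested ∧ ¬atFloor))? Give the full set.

{Floor2, DoorOpen}

States satisfying requested → AX (requested ∧ ¬atFloor): {Floor2, DoorClosed, Floor1, DoorOpen, Ground}.
States satisfying AG (requested → AX (requested ∧ ¬atFloor)): {Floor2, DoorOpen}.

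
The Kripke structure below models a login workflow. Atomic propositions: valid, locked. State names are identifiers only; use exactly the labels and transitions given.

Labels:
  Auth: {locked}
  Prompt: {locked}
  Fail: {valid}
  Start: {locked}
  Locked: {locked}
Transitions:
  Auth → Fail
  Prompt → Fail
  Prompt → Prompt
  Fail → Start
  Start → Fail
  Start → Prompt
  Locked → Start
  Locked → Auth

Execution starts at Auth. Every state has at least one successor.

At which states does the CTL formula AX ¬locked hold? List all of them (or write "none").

States satisfying ¬locked: {Fail}.
States satisfying AX ¬locked: {Auth}.

{Auth}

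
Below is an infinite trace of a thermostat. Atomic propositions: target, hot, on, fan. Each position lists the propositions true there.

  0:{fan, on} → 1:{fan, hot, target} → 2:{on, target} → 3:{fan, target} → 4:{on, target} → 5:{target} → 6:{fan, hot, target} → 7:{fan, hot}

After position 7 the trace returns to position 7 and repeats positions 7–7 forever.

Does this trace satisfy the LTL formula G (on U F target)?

on U F target must hold at every position from 0 onward. It fails at position 7, so G (on U F target) is false.

Does not hold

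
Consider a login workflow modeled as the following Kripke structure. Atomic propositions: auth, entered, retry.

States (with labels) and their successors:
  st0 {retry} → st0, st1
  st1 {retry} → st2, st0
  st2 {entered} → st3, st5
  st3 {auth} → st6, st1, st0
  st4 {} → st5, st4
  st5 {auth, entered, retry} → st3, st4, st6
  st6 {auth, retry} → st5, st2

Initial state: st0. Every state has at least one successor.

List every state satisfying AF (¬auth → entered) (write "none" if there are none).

{st2, st3, st5, st6}

States satisfying ¬auth → entered: {st2, st3, st5, st6}.
States satisfying AF (¬auth → entered): {st2, st3, st5, st6}.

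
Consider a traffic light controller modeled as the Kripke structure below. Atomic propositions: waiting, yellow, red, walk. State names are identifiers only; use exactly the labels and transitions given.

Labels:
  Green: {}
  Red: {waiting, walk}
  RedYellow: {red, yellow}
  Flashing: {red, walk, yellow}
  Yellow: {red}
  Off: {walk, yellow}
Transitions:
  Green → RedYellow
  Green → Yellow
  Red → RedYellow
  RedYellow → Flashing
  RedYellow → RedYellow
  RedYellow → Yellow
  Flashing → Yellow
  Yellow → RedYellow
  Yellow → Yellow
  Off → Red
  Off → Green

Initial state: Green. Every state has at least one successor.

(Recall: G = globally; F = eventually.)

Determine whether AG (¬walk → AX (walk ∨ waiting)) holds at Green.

Violated

States satisfying ¬walk → AX (walk ∨ waiting): {Red, Flashing, Off}.
States satisfying AG (¬walk → AX (walk ∨ waiting)): ∅.
Green is reachable from Green and violates ¬walk → AX (walk ∨ waiting), so AG fails at Green.
Green ∉ Sat(AG (¬walk → AX (walk ∨ waiting))).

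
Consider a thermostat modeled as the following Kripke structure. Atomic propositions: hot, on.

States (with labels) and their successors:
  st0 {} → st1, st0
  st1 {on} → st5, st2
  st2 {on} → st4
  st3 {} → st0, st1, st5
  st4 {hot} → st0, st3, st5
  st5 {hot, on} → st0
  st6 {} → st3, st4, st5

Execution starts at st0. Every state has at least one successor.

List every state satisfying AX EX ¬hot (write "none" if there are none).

{st0, st2, st3, st4, st5, st6}

States satisfying EX ¬hot: {st0, st1, st3, st4, st5, st6}.
States satisfying AX EX ¬hot: {st0, st2, st3, st4, st5, st6}.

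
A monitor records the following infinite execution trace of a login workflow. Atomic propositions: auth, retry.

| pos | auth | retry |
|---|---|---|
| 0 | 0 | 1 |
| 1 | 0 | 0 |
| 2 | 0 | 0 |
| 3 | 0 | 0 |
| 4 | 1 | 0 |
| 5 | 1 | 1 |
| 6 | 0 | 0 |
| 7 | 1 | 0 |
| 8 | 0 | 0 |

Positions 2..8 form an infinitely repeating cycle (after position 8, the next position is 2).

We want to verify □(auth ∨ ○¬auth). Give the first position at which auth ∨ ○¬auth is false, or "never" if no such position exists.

3

Check auth ∨ ○¬auth at each position in order: 0 ✓, 1 ✓, 2 ✓.
At position 3 the labels are {} and the next position 4 has {auth}, so auth ∨ ○¬auth is false there. This is the first violation.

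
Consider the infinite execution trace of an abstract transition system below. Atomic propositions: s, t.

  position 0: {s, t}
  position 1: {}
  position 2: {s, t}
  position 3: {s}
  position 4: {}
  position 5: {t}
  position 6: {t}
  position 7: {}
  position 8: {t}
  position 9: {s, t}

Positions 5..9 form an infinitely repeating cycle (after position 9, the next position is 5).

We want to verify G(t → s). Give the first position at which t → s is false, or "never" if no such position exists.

5

Check t → s at each position in order: 0 ✓, 1 ✓, 2 ✓, 3 ✓, 4 ✓.
At position 5 the labels are {t}, so t → s is false there. This is the first violation.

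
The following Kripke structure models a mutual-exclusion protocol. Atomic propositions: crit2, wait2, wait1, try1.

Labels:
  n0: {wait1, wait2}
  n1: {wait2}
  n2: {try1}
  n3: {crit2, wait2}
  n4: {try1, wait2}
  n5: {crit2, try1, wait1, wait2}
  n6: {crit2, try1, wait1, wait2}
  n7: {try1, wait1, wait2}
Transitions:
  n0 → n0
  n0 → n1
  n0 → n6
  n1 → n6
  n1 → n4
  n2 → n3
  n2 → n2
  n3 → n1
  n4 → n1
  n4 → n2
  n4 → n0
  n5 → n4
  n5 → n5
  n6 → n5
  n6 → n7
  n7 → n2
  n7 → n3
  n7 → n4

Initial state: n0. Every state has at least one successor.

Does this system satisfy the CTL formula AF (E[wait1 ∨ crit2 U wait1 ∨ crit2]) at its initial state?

States satisfying E[wait1 ∨ crit2 U wait1 ∨ crit2]: {n0, n3, n5, n6, n7}.
States satisfying AF (E[wait1 ∨ crit2 U wait1 ∨ crit2]): {n0, n3, n5, n6, n7}.
n0 ∈ Sat(AF (E[wait1 ∨ crit2 U wait1 ∨ crit2])).

Holds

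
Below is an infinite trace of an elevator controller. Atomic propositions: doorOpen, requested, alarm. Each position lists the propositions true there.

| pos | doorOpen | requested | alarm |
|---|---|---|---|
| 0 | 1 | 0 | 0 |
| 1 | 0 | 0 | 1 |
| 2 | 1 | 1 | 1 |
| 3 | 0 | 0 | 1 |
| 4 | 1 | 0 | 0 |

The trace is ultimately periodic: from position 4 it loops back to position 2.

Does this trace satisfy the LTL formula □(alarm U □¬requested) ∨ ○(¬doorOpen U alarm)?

Satisfied

alarm U □¬requested must hold at every position from 0 onward. It fails at position 0, so □(alarm U □¬requested) is false.
The position after 0 is 1; ¬doorOpen U alarm is true there.
At position 0: □(alarm U □¬requested) is false; ○(¬doorOpen U alarm) is true; so □(alarm U □¬requested) ∨ ○(¬doorOpen U alarm) is true.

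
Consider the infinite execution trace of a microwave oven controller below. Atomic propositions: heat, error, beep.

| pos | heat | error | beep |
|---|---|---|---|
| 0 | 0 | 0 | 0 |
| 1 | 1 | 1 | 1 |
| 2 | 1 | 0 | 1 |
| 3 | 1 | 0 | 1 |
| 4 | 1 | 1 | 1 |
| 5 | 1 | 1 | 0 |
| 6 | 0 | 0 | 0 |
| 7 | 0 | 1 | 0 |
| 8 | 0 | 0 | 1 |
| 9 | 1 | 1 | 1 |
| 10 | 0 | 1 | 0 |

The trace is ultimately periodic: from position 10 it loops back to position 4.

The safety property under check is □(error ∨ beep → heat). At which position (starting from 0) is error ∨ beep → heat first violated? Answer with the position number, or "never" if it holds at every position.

7

Check error ∨ beep → heat at each position in order: 0 ✓, 1 ✓, 2 ✓, 3 ✓, 4 ✓, 5 ✓, 6 ✓.
At position 7 the labels are {error}, so error ∨ beep → heat is false there. This is the first violation.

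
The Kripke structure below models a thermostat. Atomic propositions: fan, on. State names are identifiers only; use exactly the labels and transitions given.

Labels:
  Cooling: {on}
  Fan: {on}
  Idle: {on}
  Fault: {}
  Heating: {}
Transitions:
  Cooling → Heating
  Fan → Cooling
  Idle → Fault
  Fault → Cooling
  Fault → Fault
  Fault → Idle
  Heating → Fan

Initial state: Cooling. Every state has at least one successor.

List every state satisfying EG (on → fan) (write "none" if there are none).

{Fault}

States satisfying on → fan: {Fault, Heating}.
States satisfying EG (on → fan): {Fault}.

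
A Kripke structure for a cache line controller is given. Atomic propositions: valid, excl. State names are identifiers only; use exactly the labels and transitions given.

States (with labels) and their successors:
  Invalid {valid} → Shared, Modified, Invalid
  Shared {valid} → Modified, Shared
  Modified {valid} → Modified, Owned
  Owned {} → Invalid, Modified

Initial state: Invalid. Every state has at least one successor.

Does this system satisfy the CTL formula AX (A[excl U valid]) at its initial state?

Yes

States satisfying A[excl U valid]: {Invalid, Shared, Modified}.
States satisfying AX (A[excl U valid]): {Invalid, Shared, Owned}.
Invalid ∈ Sat(AX (A[excl U valid])).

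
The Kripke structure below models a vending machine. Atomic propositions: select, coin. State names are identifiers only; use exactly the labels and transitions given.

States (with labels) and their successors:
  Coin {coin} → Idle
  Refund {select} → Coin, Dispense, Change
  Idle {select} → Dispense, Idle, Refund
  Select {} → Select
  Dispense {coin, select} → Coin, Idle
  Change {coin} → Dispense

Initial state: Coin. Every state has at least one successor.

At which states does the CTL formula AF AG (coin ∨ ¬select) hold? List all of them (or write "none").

States satisfying AG (coin ∨ ¬select): {Select}.
States satisfying AF AG (coin ∨ ¬select): {Select}.

{Select}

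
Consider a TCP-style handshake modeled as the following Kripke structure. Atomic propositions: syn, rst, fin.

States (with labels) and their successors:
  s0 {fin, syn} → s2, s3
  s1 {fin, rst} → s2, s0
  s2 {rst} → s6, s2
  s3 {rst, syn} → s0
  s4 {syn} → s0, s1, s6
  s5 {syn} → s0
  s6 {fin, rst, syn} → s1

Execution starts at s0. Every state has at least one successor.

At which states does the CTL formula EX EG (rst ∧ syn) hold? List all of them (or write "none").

none

States satisfying EG (rst ∧ syn): ∅.
States satisfying EX EG (rst ∧ syn): ∅.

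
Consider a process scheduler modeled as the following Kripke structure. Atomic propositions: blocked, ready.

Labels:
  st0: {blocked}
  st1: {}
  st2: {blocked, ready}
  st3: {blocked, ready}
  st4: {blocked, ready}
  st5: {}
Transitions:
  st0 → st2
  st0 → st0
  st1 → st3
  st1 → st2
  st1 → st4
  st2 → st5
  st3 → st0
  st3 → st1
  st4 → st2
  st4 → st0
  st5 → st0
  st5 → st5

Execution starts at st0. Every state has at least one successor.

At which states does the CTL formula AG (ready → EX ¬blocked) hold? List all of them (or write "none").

{st0, st2, st5}

States satisfying ready → EX ¬blocked: {st0, st1, st2, st3, st5}.
States satisfying AG (ready → EX ¬blocked): {st0, st2, st5}.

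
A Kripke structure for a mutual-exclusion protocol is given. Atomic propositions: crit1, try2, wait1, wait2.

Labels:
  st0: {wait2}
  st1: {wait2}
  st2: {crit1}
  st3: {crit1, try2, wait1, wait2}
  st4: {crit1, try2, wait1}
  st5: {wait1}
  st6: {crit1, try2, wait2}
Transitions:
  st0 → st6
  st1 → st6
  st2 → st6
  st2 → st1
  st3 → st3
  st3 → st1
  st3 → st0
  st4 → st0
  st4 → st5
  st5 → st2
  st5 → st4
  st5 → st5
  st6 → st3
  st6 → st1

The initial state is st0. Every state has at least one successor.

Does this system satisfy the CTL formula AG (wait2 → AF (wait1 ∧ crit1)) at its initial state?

Violated

States satisfying wait2 → AF (wait1 ∧ crit1): {st2, st3, st4, st5}.
States satisfying AG (wait2 → AF (wait1 ∧ crit1)): ∅.
st0 is reachable from st0 and violates wait2 → AF (wait1 ∧ crit1), so AG fails at st0.
st0 ∉ Sat(AG (wait2 → AF (wait1 ∧ crit1))).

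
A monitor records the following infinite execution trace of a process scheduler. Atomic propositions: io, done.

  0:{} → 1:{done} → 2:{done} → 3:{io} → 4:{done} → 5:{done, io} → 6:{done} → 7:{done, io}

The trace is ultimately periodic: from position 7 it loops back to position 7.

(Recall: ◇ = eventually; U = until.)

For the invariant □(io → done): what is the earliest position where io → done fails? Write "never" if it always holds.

Check io → done at each position in order: 0 ✓, 1 ✓, 2 ✓.
At position 3 the labels are {io}, so io → done is false there. This is the first violation.

3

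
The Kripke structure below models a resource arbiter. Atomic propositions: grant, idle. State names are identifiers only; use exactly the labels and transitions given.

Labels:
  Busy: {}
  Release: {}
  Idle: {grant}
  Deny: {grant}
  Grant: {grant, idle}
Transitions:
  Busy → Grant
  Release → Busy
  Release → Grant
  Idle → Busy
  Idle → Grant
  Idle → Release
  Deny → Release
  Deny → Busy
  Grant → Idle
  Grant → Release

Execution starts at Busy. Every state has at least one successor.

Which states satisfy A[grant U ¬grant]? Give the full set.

{Busy, Release, Deny}

States satisfying grant: {Idle, Deny, Grant}.
States satisfying ¬grant: {Busy, Release}.
States satisfying A[grant U ¬grant]: {Busy, Release, Deny}.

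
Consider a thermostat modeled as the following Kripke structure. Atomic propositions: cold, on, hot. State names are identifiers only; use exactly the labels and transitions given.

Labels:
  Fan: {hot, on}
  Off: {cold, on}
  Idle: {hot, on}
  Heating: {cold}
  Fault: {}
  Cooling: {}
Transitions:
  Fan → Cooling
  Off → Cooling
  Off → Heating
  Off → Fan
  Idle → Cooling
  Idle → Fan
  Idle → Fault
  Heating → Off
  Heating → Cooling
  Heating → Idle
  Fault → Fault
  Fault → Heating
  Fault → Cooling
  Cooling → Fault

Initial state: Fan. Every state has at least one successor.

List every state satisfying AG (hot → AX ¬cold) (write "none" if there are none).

States satisfying hot → AX ¬cold: {Fan, Off, Idle, Heating, Fault, Cooling}.
States satisfying AG (hot → AX ¬cold): {Fan, Off, Idle, Heating, Fault, Cooling}.

{Fan, Off, Idle, Heating, Fault, Cooling}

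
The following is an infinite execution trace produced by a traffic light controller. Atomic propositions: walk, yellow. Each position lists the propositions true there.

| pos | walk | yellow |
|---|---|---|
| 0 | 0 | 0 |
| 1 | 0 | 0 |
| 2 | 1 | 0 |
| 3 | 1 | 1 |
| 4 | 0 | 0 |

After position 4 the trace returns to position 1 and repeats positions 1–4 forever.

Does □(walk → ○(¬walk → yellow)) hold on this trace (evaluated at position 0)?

Violated

walk → ○(¬walk → yellow) must hold at every position from 0 onward. It fails at position 3, so □(walk → ○(¬walk → yellow)) is false.
Positions where walk holds: 2, 3.
Check ○(¬walk → yellow) at each: 2→ok, 3→fails.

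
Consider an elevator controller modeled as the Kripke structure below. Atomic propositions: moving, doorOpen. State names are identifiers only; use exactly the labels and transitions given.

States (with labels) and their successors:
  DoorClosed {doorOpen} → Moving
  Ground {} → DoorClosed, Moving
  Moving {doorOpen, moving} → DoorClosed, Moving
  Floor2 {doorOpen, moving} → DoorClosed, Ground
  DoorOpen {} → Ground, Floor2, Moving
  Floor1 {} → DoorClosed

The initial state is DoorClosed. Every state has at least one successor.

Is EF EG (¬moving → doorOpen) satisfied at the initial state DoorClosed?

States satisfying EG (¬moving → doorOpen): {DoorClosed, Moving, Floor2}.
States satisfying EF EG (¬moving → doorOpen): {DoorClosed, Ground, Moving, Floor2, DoorOpen, Floor1}.
Some path from DoorClosed reaches a state where EG (¬moving → doorOpen) holds.
DoorClosed ∈ Sat(EF EG (¬moving → doorOpen)).

Holds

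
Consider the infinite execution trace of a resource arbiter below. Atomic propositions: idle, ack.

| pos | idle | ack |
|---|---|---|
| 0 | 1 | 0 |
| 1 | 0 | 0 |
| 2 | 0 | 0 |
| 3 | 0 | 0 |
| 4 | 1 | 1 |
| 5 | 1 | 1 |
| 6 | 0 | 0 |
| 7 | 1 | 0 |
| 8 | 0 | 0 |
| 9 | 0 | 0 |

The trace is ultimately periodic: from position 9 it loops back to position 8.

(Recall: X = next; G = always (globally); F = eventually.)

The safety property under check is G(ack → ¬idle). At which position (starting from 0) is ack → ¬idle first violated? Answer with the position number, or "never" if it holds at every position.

4

Check ack → ¬idle at each position in order: 0 ✓, 1 ✓, 2 ✓, 3 ✓.
At position 4 the labels are {ack, idle}, so ack → ¬idle is false there. This is the first violation.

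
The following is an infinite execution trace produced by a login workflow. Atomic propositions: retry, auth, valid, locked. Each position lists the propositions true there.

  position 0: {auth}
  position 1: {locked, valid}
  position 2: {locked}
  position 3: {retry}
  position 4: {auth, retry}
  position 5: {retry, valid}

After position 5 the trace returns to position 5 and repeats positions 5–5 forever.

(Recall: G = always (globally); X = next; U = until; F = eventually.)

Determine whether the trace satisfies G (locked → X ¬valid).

Yes

locked → X ¬valid holds at every position 0..5, and those are all positions ever visited, so G (locked → X ¬valid) holds.
Positions where locked holds: 1, 2.
Check X ¬valid at each: 1→ok, 2→ok.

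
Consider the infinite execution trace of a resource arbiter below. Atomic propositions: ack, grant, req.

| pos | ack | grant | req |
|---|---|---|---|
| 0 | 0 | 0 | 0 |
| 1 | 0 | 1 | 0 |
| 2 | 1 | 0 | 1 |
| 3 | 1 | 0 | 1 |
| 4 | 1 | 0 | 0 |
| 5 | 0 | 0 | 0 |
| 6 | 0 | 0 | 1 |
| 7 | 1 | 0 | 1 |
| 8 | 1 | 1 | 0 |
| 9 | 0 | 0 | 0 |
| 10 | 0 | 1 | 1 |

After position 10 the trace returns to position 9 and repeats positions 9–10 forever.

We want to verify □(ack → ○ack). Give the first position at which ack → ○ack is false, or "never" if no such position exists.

4

Check ack → ○ack at each position in order: 0 ✓, 1 ✓, 2 ✓, 3 ✓.
At position 4 the labels are {ack} and the next position 5 has {}, so ack → ○ack is false there. This is the first violation.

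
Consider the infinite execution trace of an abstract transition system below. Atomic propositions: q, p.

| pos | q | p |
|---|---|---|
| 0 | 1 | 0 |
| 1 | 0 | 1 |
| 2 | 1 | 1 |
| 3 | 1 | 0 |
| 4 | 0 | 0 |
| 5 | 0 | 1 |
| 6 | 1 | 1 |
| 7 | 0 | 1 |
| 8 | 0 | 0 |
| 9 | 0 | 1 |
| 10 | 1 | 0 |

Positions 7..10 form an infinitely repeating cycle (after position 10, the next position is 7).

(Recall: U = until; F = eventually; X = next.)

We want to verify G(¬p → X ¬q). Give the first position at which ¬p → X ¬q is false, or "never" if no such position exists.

¬p → X ¬q holds at every position 0..10, and those are all the positions the trace ever visits, so the invariant G(¬p → X ¬q) is never violated.

never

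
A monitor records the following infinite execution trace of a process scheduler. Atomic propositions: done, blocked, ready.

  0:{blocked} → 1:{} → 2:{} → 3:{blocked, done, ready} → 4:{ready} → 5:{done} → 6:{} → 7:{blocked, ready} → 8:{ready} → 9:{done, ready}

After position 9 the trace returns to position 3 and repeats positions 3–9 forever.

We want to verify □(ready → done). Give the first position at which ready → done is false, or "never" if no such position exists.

Check ready → done at each position in order: 0 ✓, 1 ✓, 2 ✓, 3 ✓.
At position 4 the labels are {ready}, so ready → done is false there. This is the first violation.

4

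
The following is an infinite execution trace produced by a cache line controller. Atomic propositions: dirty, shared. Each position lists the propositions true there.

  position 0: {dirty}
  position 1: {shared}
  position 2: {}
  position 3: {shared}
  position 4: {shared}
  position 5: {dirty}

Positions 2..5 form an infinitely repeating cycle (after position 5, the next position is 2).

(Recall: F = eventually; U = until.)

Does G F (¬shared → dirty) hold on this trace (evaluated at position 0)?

F (¬shared → dirty) holds at every position 0..5, and those are all positions ever visited, so G F (¬shared → dirty) holds.

Holds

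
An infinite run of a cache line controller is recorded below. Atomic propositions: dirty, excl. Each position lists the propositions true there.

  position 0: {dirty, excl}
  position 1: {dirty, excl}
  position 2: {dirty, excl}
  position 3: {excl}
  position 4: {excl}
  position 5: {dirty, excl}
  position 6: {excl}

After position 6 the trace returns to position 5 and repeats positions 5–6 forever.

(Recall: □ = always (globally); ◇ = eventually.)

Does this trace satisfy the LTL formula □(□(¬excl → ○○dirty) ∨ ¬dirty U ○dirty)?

Satisfied

□(¬excl → ○○dirty) ∨ ¬dirty U ○dirty holds at every position 0..6, and those are all positions ever visited, so □(□(¬excl → ○○dirty) ∨ ¬dirty U ○dirty) holds.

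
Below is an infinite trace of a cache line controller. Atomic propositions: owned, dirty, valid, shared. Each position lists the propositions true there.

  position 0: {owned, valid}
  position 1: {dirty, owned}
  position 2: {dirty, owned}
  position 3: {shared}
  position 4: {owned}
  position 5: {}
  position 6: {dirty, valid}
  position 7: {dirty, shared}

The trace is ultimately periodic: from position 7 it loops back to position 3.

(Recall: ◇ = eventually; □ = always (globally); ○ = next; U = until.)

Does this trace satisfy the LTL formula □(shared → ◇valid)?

Satisfied

shared → ◇valid holds at every position 0..7, and those are all positions ever visited, so □(shared → ◇valid) holds.
Positions where shared holds: 3, 7.
Check ◇valid at each: 3→ok, 7→ok.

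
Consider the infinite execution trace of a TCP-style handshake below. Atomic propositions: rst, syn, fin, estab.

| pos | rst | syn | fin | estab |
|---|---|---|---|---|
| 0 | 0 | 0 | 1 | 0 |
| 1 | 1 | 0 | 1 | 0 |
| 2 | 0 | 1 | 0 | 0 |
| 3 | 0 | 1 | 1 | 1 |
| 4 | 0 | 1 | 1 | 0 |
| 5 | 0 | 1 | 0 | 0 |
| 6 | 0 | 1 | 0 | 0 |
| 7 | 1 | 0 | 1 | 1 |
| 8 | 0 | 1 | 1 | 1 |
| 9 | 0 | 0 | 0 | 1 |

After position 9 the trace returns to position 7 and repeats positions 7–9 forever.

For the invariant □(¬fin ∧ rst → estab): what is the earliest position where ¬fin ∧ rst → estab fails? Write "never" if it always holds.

¬fin ∧ rst → estab holds at every position 0..9, and those are all the positions the trace ever visits, so the invariant □(¬fin ∧ rst → estab) is never violated.

never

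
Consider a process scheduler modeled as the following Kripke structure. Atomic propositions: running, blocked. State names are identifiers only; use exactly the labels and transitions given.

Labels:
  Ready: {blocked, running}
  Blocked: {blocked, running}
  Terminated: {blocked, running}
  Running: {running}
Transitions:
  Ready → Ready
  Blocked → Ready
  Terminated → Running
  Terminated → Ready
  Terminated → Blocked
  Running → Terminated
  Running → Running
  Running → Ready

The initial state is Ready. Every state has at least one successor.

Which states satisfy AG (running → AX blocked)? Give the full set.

States satisfying running → AX blocked: {Ready, Blocked}.
States satisfying AG (running → AX blocked): {Ready, Blocked}.

{Ready, Blocked}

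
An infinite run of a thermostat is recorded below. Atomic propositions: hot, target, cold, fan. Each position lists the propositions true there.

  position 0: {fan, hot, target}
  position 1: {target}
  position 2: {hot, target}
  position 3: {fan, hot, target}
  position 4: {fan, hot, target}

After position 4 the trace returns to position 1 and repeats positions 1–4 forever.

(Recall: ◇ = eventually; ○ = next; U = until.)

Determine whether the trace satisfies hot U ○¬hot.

Walking from position 0: ○¬hot first holds at position 0, and hot holds at every earlier position along the way, so hot U ○¬hot holds.

Satisfied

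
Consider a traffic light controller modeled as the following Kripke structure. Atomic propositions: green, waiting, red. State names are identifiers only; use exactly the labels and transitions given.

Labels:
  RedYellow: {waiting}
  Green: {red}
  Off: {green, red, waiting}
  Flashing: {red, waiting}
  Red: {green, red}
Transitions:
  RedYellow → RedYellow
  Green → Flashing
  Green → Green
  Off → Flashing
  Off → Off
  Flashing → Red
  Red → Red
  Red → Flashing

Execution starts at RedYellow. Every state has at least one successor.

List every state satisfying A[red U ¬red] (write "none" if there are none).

States satisfying red: {Green, Off, Flashing, Red}.
States satisfying ¬red: {RedYellow}.
States satisfying A[red U ¬red]: {RedYellow}.

{RedYellow}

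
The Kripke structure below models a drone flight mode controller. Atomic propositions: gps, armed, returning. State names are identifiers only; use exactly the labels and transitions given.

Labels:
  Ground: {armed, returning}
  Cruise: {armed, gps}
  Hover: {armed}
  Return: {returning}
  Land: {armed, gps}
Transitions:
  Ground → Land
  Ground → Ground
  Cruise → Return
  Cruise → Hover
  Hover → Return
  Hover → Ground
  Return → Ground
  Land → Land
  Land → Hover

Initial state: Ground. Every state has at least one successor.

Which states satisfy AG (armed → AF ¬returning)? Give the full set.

none

States satisfying armed → AF ¬returning: {Cruise, Hover, Return, Land}.
States satisfying AG (armed → AF ¬returning): ∅.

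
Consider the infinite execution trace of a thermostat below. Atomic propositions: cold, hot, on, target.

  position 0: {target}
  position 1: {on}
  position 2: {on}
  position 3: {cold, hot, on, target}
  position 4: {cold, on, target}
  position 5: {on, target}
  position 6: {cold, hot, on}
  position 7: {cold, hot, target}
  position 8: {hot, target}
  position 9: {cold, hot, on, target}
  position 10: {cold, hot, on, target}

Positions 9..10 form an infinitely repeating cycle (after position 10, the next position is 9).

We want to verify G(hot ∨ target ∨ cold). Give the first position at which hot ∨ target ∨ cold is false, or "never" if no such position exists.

Check hot ∨ target ∨ cold at each position in order: 0 ✓.
At position 1 the labels are {on}, so hot ∨ target ∨ cold is false there. This is the first violation.

1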